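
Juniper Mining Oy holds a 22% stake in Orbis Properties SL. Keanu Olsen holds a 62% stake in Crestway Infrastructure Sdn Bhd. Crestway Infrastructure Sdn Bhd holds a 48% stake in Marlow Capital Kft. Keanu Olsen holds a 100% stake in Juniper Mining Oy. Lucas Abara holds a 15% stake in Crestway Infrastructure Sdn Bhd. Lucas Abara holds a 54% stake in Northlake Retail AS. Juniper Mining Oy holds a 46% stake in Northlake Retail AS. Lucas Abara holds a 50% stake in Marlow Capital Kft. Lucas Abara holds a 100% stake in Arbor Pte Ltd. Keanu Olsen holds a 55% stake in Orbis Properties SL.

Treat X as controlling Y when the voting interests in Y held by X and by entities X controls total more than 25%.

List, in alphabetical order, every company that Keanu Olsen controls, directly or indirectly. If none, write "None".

Crestway Infrastructure Sdn Bhd, Juniper Mining Oy, Marlow Capital Kft, Northlake Retail AS, Orbis Properties SL

Keanu holds 62% of Crestway, so Keanu controls Crestway.
Crestway holds 48% of Marlow, so Keanu controls Marlow.
Keanu holds 100% of Juniper, so Keanu controls Juniper.
Juniper holds 46% of Northlake, so Keanu controls Northlake.
Keanu and Juniper together hold 55% + 22% = 77% of Orbis, so Keanu controls Orbis.
No other company's threshold is met.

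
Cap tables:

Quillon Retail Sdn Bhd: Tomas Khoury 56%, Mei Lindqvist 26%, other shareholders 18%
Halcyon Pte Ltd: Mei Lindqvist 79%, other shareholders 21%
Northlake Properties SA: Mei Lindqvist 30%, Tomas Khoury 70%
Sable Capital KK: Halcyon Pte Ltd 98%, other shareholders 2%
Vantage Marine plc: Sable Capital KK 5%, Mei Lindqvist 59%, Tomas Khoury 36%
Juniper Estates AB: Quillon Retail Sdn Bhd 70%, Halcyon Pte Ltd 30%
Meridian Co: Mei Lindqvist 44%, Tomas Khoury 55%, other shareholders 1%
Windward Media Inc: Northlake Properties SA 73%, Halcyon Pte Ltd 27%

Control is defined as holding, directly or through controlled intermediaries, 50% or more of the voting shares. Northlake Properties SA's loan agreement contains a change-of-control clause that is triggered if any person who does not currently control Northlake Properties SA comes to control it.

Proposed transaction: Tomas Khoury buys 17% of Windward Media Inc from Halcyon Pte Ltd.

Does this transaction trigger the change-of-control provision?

The purchase adds only to Tomas's holdings (Halcyon's stake shrinks), so Tomas is the only person who could newly come to control Northlake.
Tomas holds 70% of Northlake, so Tomas controls Northlake.
So Tomas already controls Northlake before the transaction.
After the purchase, Tomas holds 17% of Windward directly, and Halcyon's stake falls to 10%.
Tomas controlled Northlake already, so this is not a new person acquiring control; every other person's position is unchanged or reduced.
No new person acquires control, so the clause is not triggered.

No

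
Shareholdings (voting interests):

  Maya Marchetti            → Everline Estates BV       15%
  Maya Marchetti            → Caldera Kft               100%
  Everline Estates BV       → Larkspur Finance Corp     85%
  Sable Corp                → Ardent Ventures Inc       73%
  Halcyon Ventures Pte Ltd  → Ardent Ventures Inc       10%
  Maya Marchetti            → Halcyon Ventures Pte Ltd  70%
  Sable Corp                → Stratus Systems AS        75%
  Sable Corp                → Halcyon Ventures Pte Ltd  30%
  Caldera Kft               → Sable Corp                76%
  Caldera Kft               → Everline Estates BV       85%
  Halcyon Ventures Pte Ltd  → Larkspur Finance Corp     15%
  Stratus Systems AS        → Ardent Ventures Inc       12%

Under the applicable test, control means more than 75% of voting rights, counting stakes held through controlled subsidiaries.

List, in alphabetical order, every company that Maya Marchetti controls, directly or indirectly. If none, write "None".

Ardent Ventures Inc, Caldera Kft, Everline Estates BV, Halcyon Ventures Pte Ltd, Larkspur Finance Corp, Sable Corp

Maya holds 100% of Caldera, so Maya controls Caldera.
Caldera holds 76% of Sable, so Maya controls Sable.
Maya and Caldera together hold 15% + 85% = 100% of Everline, so Maya controls Everline.
Maya and Sable together hold 70% + 30% = 100% of Halcyon, so Maya controls Halcyon.
Halcyon and Everline together hold 15% + 85% = 100% of Larkspur, so Maya controls Larkspur.
Sable and Halcyon together hold 73% + 10% = 83% of Ardent, so Maya controls Ardent.
No other company's threshold is met.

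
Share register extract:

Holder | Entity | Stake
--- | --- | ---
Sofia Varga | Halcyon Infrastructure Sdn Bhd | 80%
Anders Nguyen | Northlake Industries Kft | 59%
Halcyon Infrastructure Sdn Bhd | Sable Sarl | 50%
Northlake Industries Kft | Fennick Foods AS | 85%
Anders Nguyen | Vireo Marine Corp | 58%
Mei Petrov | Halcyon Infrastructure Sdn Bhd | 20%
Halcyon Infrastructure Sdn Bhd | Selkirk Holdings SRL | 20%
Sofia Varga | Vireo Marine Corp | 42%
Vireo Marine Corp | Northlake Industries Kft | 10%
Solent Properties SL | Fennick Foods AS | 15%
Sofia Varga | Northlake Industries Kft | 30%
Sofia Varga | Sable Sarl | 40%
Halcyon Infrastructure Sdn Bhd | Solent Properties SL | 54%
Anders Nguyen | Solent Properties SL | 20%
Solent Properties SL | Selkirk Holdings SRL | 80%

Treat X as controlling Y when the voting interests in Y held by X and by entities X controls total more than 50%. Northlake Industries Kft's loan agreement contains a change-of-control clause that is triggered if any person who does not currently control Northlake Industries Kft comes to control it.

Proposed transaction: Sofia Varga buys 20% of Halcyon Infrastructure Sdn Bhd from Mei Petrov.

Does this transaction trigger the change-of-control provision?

The purchase adds only to Sofia's holdings (Mei's stake shrinks), so Sofia is the only person who could newly come to control Northlake.
Sofia holds 80% of Halcyon, so Sofia controls Halcyon.
Sofia and Halcyon together hold 40% + 50% = 90% of Sable, so Sofia controls Sable.
Halcyon holds 54% of Solent, so Sofia controls Solent.
Halcyon and Solent together hold 20% + 80% = 100% of Selkirk, so Sofia controls Selkirk.
In Northlake, Sofia's side holds only 30%, not > 50%.
So before the transaction, Sofia does not control Northlake.
After the purchase, Sofia's direct stake in Halcyon rises to 80% + 20% = 100%, and Mei's stake falls to 0%.
Sofia holds 100% of Halcyon, so Sofia controls Halcyon.
After the transaction, Sofia's side holds 30% of Northlake, not > 50%, so Sofia still does not control Northlake.
No new person acquires control, so the clause is not triggered.

No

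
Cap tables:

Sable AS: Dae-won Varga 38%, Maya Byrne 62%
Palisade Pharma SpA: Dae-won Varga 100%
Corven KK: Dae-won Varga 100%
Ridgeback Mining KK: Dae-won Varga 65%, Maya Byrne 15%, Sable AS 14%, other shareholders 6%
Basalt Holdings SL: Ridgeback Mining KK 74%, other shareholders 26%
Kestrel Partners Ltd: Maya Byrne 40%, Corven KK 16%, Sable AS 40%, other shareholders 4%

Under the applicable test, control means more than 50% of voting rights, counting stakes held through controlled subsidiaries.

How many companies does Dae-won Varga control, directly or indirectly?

4

Dae-won holds 100% of Palisade, so Dae-won controls Palisade.
Dae-won holds 100% of Corven, so Dae-won controls Corven.
Dae-won holds 65% of Ridgeback, so Dae-won controls Ridgeback.
Ridgeback holds 74% of Basalt, so Dae-won controls Basalt.
No other company's threshold is met.
Dae-won controls 4 companies.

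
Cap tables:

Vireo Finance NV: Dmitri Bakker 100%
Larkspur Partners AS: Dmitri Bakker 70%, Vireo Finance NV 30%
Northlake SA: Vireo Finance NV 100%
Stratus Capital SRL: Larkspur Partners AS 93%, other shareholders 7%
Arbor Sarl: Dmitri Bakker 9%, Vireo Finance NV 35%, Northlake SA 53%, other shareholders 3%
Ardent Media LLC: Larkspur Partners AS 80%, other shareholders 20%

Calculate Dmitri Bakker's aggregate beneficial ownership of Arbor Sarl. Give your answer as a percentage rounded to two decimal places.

97.00%

Dmitri reaches Arbor along 3 paths.
Direct stake: 9% = 9%.
Via Vireo: 100% × 35% = 35%.
Via Vireo → Northlake: 100% × 100% × 53% = 53%.
Total: 9% + 35% + 53% = 97%.
Rounded: 97.00%.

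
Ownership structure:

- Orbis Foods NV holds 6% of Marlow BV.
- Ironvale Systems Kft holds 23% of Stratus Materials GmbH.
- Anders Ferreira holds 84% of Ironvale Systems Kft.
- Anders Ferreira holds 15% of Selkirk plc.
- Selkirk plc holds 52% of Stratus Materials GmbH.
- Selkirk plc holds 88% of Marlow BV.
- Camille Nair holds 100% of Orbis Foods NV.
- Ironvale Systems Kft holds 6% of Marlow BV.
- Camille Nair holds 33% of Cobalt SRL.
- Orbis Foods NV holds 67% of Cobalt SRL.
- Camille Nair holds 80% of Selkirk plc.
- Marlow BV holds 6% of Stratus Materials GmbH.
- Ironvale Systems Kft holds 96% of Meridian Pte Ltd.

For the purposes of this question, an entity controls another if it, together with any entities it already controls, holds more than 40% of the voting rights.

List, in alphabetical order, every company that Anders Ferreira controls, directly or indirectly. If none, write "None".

Ironvale Systems Kft, Meridian Pte Ltd

Anders holds 84% of Ironvale, so Anders controls Ironvale.
Ironvale holds 96% of Meridian, so Anders controls Meridian.
No other company's threshold is met.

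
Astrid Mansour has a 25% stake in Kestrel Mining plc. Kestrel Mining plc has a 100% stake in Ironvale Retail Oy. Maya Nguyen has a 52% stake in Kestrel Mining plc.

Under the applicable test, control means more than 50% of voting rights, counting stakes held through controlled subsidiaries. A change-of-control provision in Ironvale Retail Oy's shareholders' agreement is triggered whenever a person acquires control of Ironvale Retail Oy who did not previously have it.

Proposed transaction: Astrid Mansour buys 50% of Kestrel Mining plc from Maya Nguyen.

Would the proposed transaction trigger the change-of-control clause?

The purchase adds only to Astrid's holdings (Maya's stake shrinks), so Astrid is the only person who could newly come to control Ironvale.
Astrid's largest direct stake is 25% in Kestrel, which does not meet the threshold, so Astrid controls no company.
Neither Astrid nor any entity Astrid controls holds any voting interest in Ironvale.
So before the transaction, Astrid does not control Ironvale.
After the purchase, Astrid's direct stake in Kestrel rises to 25% + 50% = 75%, and Maya's stake falls to 2%.
Astrid holds 75% of Kestrel, so Astrid controls Kestrel.
Kestrel holds 100% of Ironvale, so Astrid controls Ironvale.
Astrid did not control Ironvale before and does after, so the clause is triggered.

Yes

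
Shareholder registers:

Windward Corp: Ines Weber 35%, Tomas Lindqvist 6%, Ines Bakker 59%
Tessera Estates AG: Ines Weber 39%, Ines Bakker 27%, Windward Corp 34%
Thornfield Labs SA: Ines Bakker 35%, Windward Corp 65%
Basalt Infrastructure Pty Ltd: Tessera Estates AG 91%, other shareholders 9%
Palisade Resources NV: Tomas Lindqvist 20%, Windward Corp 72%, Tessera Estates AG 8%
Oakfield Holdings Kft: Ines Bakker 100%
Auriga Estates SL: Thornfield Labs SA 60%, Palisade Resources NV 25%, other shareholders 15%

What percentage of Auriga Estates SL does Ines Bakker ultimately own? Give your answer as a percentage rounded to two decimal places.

Ines Bakker reaches Auriga along 5 paths.
Via Thornfield: 35% × 60% = 21%.
Via Windward → Thornfield: 59% × 65% × 60% = 23.01%.
Via Windward → Palisade: 59% × 72% × 25% = 10.62%.
Via Tessera → Palisade: 27% × 8% × 25% = 0.54%.
Via Windward → Tessera → Palisade: 59% × 34% × 8% × 25% = 0.4012%.
Total: 21% + 23.01% + 10.62% + 0.54% + 0.4012% = 55.5712%.
Rounded: 55.57%.

55.57%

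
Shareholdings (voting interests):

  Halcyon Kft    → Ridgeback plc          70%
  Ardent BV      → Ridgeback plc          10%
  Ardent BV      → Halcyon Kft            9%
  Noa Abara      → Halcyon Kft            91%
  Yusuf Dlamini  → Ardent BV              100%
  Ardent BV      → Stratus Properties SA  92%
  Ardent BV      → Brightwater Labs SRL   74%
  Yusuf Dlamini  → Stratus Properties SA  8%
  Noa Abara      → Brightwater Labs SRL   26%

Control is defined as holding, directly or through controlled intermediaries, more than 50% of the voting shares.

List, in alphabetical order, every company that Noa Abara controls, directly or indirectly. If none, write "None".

Halcyon Kft, Ridgeback plc

Noa holds 91% of Halcyon, so Noa controls Halcyon.
Halcyon holds 70% of Ridgeback, so Noa controls Ridgeback.
No other company's threshold is met.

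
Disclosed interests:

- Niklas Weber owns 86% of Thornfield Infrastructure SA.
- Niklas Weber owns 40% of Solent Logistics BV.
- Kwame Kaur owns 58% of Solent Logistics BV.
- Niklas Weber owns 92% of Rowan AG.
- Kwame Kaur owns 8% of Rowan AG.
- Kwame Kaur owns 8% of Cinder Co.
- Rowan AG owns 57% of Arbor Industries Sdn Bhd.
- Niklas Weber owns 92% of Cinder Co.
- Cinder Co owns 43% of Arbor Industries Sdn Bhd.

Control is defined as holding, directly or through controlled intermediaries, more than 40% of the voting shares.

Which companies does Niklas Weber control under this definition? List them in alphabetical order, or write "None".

Niklas holds 92% of Cinder, so Niklas controls Cinder.
Niklas holds 92% of Rowan, so Niklas controls Rowan.
Cinder and Rowan together hold 43% + 57% = 100% of Arbor, so Niklas controls Arbor.
Niklas holds 86% of Thornfield, so Niklas controls Thornfield.
No other company's threshold is met.

Arbor Industries Sdn Bhd, Cinder Co, Rowan AG, Thornfield Infrastructure SA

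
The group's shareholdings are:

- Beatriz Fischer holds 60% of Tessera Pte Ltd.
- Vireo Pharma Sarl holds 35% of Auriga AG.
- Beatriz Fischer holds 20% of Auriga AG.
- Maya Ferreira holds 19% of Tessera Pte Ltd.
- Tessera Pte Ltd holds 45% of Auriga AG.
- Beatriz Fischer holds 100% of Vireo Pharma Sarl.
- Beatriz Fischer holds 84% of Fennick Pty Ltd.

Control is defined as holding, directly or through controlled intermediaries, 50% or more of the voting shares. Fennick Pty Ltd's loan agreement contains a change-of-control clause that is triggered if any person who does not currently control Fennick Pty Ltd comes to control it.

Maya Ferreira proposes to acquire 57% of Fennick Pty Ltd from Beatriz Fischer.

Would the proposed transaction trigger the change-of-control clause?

Yes

The purchase adds only to Maya's holdings (Beatriz's stake shrinks), so Maya is the only person who could newly come to control Fennick.
Maya's largest direct stake is 19% in Tessera, which does not meet the threshold, so Maya controls no company.
Neither Maya nor any entity Maya controls holds any voting interest in Fennick.
So before the transaction, Maya does not control Fennick.
After the purchase, Maya holds 57% of Fennick directly, and Beatriz's stake falls to 27%.
Maya holds 57% of Fennick, so Maya controls Fennick.
Maya did not control Fennick before and does after, so the clause is triggered.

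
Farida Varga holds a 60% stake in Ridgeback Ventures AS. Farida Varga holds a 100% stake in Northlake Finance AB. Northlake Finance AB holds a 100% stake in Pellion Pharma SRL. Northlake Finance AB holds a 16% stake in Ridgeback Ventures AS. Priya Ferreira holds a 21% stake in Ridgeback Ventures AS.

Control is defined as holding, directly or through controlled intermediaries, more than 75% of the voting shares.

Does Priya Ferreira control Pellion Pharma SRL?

No

Priya's largest direct stake is 21% in Ridgeback, which does not meet the threshold, so Priya controls no company.
Neither Priya nor any entity Priya controls holds any voting interest in Pellion.
So Priya does not control Pellion.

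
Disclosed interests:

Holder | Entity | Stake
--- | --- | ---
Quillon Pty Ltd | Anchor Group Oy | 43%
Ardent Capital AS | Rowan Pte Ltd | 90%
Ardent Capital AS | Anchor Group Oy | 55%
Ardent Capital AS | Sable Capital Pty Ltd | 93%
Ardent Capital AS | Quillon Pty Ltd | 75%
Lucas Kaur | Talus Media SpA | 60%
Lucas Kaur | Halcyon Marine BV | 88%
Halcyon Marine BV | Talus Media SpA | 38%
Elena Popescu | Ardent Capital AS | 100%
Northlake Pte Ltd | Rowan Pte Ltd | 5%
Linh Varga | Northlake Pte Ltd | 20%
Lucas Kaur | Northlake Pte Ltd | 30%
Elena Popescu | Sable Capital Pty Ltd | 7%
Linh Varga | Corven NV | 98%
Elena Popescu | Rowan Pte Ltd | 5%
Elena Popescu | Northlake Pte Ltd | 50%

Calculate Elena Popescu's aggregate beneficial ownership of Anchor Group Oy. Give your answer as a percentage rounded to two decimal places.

Elena reaches Anchor along 2 paths.
Via Ardent → Quillon: 100% × 75% × 43% = 32.25%.
Via Ardent: 100% × 55% = 55%.
Total: 32.25% + 55% = 87.25%.

87.25%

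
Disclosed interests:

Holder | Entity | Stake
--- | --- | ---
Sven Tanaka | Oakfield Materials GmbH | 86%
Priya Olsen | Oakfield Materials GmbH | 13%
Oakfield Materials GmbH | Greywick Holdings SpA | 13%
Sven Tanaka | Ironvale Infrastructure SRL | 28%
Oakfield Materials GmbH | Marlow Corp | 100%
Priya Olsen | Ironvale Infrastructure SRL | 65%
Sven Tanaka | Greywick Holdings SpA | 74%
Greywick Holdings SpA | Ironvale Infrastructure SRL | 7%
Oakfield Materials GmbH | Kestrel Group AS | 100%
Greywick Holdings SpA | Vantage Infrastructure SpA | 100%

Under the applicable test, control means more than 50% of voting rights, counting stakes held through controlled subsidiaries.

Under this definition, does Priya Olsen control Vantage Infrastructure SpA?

No

Priya holds 65% of Ironvale, so Priya controls Ironvale.
Neither Priya nor any entity Priya controls holds any voting interest in Vantage.
So Priya does not control Vantage.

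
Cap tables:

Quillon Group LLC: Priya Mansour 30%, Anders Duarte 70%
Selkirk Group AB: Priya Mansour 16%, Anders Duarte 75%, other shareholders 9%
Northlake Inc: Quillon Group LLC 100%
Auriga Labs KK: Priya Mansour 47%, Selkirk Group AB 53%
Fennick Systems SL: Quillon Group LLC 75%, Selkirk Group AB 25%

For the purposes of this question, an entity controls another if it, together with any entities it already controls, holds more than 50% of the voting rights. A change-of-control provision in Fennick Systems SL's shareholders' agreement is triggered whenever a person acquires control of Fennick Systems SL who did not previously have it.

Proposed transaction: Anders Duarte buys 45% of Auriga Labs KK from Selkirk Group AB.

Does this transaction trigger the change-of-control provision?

The purchase adds only to Anders's holdings (Selkirk's stake shrinks), so Anders is the only person who could newly come to control Fennick.
Anders holds 70% of Quillon, so Anders controls Quillon.
Anders holds 75% of Selkirk, so Anders controls Selkirk.
Quillon and Selkirk together hold 75% + 25% = 100% of Fennick, so Anders controls Fennick.
So Anders already controls Fennick before the transaction.
After the purchase, Anders holds 45% of Auriga directly, and Selkirk's stake falls to 8%.
Anders controlled Fennick already, so this is not a new person acquiring control; every other person's position is unchanged or reduced.
No new person acquires control, so the clause is not triggered.

No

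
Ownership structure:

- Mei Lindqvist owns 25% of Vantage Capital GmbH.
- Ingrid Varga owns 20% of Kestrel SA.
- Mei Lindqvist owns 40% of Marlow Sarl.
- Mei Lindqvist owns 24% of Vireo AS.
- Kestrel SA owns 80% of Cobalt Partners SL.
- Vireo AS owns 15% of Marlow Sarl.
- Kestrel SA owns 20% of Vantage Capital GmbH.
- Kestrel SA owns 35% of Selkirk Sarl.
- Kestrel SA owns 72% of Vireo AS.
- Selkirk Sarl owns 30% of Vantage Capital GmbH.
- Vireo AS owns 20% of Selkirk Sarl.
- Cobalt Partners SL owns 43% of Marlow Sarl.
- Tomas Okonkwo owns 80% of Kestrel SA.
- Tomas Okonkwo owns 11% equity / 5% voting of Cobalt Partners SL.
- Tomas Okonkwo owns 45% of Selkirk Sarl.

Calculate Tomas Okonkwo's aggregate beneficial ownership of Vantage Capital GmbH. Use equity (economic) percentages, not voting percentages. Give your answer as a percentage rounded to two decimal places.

41.36%

Tomas reaches Vantage along 4 paths.
Via Kestrel: 80% × 20% = 16%.
Via Kestrel → Vireo → Selkirk: 80% × 72% × 20% × 30% = 3.456%.
Via Selkirk: 45% × 30% = 13.5%.
Via Kestrel → Selkirk: 80% × 35% × 30% = 8.4%.
Total: 16% + 3.456% + 13.5% + 8.4% = 41.356%.
Rounded: 41.36%.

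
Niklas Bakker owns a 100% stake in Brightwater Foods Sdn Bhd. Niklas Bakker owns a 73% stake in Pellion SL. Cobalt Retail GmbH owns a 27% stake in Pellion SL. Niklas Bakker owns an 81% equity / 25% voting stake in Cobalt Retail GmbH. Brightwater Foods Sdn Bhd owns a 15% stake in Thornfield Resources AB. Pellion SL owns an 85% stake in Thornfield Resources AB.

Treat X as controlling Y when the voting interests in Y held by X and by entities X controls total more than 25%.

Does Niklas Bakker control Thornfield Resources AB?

Niklas holds 100% of Brightwater, so Niklas controls Brightwater.
Niklas holds 73% of Pellion, so Niklas controls Pellion.
Pellion and Brightwater together hold 85% + 15% = 100% of Thornfield, so Niklas controls Thornfield.

Yes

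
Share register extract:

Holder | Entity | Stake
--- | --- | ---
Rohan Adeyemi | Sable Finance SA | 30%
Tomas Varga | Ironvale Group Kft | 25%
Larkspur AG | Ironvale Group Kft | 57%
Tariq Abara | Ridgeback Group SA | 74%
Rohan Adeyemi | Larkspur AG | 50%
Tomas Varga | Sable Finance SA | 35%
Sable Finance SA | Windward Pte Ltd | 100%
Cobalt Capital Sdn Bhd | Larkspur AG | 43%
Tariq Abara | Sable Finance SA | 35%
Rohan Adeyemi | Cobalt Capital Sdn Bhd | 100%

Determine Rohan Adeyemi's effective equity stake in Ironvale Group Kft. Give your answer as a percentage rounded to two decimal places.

53.01%

Rohan reaches Ironvale along 2 paths.
Via Larkspur: 50% × 57% = 28.5%.
Via Cobalt → Larkspur: 100% × 43% × 57% = 24.51%.
Total: 28.5% + 24.51% = 53.01%.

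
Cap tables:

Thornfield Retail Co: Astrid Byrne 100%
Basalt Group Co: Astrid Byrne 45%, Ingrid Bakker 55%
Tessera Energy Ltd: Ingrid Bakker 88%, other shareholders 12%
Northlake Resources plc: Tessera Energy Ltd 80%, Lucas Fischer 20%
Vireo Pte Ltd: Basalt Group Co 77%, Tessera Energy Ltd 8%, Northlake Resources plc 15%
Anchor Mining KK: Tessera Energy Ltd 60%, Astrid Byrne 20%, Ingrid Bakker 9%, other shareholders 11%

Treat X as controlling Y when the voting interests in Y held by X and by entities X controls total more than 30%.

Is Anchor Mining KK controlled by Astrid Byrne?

Astrid holds 100% of Thornfield, so Astrid controls Thornfield.
Astrid holds 45% of Basalt, so Astrid controls Basalt.
Basalt holds 77% of Vireo, so Astrid controls Vireo.
In Anchor, Astrid's side holds only 20%, not > 30%.
So Astrid does not control Anchor.

No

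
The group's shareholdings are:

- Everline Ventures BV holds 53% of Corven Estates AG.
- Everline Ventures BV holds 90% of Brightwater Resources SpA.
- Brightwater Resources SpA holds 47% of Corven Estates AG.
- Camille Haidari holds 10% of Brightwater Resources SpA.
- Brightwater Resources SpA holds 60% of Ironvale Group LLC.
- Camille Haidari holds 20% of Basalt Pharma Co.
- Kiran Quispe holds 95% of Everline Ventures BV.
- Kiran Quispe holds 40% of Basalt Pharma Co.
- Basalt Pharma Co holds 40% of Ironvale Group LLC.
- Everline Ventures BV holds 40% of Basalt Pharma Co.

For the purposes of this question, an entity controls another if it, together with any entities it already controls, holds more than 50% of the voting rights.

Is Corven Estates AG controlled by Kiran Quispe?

Kiran holds 95% of Everline, so Kiran controls Everline.
Everline holds 90% of Brightwater, so Kiran controls Brightwater.
Brightwater and Everline together hold 47% + 53% = 100% of Corven, so Kiran controls Corven.

Yes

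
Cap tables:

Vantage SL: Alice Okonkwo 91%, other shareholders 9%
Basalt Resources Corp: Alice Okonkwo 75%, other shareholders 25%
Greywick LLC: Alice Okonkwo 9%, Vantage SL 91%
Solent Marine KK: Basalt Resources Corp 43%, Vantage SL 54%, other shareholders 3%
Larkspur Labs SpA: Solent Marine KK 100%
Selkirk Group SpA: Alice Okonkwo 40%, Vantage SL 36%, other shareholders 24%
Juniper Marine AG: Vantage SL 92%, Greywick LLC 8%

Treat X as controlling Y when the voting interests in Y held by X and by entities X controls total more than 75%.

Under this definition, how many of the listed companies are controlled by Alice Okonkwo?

Alice holds 91% of Vantage, so Alice controls Vantage.
Alice and Vantage together hold 9% + 91% = 100% of Greywick, so Alice controls Greywick.
Alice and Vantage together hold 40% + 36% = 76% of Selkirk, so Alice controls Selkirk.
Vantage and Greywick together hold 92% + 8% = 100% of Juniper, so Alice controls Juniper.
No other company's threshold is met.
Alice controls 4 companies.

4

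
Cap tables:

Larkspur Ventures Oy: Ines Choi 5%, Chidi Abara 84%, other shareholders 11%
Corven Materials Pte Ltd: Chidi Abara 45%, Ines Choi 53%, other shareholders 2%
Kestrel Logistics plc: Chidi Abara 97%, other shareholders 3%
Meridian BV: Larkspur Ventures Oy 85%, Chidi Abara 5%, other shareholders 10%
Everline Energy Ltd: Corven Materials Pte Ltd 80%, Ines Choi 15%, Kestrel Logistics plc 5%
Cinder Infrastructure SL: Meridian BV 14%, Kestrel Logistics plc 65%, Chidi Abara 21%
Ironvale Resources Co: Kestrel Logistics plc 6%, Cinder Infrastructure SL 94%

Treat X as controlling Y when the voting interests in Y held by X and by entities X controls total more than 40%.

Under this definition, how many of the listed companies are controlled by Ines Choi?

Ines holds 53% of Corven, so Ines controls Corven.
Corven and Ines together hold 80% + 15% = 95% of Everline, so Ines controls Everline.
No other company's threshold is met.
Ines controls 2 companies.

2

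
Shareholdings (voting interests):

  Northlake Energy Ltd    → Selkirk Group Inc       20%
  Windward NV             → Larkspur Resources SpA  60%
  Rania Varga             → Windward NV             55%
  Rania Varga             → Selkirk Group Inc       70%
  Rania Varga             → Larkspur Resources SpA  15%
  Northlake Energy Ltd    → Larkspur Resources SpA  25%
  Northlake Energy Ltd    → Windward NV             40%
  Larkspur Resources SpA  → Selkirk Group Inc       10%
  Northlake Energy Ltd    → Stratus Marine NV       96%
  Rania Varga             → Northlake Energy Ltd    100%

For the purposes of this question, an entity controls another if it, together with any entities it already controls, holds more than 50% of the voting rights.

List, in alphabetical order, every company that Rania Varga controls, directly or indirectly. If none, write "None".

Larkspur Resources SpA, Northlake Energy Ltd, Selkirk Group Inc, Stratus Marine NV, Windward NV

Rania holds 100% of Northlake, so Rania controls Northlake.
Rania and Northlake together hold 55% + 40% = 95% of Windward, so Rania controls Windward.
Rania and Windward and Northlake together hold 15% + 60% + 25% = 100% of Larkspur, so Rania controls Larkspur.
Northlake holds 96% of Stratus, so Rania controls Stratus.
Larkspur and Northlake and Rania together hold 10% + 20% + 70% = 100% of Selkirk, so Rania controls Selkirk.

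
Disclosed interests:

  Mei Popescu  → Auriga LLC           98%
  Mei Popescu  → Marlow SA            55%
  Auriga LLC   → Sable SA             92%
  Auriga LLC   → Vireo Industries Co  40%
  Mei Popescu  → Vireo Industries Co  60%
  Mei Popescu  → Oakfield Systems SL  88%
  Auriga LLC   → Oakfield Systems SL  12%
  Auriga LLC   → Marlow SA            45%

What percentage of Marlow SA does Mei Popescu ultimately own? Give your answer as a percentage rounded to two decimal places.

Mei reaches Marlow along 2 paths.
Direct stake: 55% = 55%.
Via Auriga: 98% × 45% = 44.1%.
Total: 55% + 44.1% = 99.1%.
Rounded: 99.10%.

99.10%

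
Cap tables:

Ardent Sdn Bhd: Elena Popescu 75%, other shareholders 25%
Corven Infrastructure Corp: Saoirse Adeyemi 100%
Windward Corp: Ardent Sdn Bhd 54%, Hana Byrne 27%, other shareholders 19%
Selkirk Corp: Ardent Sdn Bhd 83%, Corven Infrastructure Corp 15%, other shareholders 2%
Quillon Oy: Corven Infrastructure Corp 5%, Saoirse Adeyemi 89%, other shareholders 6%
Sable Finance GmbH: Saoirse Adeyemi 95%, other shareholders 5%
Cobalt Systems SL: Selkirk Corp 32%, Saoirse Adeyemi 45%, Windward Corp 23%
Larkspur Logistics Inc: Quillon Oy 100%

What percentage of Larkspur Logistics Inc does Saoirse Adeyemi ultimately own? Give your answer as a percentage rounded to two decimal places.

Saoirse reaches Larkspur along 2 paths.
Via Corven → Quillon: 100% × 5% × 100% = 5%.
Via Quillon: 89% × 100% = 89%.
Total: 5% + 89% = 94%.
Rounded: 94.00%.

94.00%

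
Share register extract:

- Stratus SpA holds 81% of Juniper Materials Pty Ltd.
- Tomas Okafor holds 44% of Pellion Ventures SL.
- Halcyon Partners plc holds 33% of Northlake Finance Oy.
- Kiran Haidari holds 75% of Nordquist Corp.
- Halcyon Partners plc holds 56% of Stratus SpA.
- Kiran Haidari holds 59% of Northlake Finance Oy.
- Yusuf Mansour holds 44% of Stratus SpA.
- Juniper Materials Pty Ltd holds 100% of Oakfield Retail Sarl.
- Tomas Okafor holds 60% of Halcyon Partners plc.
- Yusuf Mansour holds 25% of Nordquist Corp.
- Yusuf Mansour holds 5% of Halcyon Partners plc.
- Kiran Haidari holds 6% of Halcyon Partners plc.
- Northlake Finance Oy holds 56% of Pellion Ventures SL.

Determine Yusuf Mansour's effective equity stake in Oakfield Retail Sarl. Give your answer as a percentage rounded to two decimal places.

Yusuf reaches Oakfield along 2 paths.
Via Stratus → Juniper: 44% × 81% × 100% = 35.64%.
Via Halcyon → Stratus → Juniper: 5% × 56% × 81% × 100% = 2.268%.
Total: 35.64% + 2.268% = 37.908%.
Rounded: 37.91%.

37.91%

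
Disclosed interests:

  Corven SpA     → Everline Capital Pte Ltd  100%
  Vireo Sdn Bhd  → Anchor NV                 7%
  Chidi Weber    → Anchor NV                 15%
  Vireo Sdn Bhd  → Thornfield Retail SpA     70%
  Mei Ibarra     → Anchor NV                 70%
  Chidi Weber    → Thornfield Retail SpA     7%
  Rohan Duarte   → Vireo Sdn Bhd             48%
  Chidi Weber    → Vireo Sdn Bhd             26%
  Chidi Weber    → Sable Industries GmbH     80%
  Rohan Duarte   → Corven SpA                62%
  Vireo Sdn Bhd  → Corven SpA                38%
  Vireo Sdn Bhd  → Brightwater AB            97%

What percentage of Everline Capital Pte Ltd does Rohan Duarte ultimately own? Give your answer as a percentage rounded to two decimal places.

80.24%

Rohan reaches Everline along 2 paths.
Via Corven: 62% × 100% = 62%.
Via Vireo → Corven: 48% × 38% × 100% = 18.24%.
Total: 62% + 18.24% = 80.24%.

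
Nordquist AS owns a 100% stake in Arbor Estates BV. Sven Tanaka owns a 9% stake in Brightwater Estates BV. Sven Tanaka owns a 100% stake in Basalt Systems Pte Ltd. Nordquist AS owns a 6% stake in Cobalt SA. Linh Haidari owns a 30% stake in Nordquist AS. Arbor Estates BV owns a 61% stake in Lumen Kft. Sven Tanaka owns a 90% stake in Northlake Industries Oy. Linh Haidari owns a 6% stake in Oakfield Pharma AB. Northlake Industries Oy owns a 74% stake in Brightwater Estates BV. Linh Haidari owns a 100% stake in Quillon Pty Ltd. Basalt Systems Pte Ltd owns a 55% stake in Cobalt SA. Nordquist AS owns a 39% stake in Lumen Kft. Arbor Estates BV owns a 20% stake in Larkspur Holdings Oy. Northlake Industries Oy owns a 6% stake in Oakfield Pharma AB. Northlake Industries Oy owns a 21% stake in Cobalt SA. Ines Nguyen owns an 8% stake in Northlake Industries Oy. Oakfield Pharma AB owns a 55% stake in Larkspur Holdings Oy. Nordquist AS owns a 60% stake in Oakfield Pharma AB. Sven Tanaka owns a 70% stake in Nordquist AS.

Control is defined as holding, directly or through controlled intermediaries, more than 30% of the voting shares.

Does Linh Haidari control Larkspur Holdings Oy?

No

Linh holds 100% of Quillon, so Linh controls Quillon.
Neither Linh nor any entity Linh controls holds any voting interest in Larkspur.
So Linh does not control Larkspur.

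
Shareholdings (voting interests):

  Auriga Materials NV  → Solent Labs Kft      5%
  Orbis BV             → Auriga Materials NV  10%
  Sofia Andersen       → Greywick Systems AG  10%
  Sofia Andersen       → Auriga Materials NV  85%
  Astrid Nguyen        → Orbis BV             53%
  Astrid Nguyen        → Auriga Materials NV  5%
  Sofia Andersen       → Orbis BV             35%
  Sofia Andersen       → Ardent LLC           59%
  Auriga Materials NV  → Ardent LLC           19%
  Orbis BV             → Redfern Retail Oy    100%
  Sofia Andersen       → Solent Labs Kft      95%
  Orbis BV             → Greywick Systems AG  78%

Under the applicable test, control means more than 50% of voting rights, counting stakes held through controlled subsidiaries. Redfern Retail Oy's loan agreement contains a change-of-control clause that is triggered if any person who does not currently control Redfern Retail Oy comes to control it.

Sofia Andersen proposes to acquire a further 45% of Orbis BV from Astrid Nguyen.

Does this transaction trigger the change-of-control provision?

The purchase adds only to Sofia's holdings (Astrid's stake shrinks), so Sofia is the only person who could newly come to control Redfern.
Sofia holds 85% of Auriga, so Sofia controls Auriga.
Sofia and Auriga together hold 95% + 5% = 100% of Solent, so Sofia controls Solent.
Auriga and Sofia together hold 19% + 59% = 78% of Ardent, so Sofia controls Ardent.
Neither Sofia nor any entity Sofia controls holds any voting interest in Redfern.
So before the transaction, Sofia does not control Redfern.
After the purchase, Sofia's direct stake in Orbis rises to 35% + 45% = 80%, and Astrid's stake falls to 8%.
Sofia holds 80% of Orbis, so Sofia controls Orbis.
Orbis holds 100% of Redfern, so Sofia controls Redfern.
Sofia did not control Redfern before and does after, so the clause is triggered.

Yes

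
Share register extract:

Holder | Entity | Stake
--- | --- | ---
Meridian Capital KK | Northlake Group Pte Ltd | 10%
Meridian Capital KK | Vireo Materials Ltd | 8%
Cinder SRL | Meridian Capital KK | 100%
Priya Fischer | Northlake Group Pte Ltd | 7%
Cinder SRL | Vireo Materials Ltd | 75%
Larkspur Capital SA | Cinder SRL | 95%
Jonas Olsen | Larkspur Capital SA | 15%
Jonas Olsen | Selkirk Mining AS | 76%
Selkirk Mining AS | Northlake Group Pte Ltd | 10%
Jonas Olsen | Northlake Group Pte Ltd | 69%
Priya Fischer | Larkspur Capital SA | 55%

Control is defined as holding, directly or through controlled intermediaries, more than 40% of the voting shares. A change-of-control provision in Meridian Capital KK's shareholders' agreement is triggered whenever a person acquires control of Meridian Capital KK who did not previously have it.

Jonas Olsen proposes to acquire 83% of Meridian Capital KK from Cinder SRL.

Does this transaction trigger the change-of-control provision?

The purchase adds only to Jonas's holdings (Cinder's stake shrinks), so Jonas is the only person who could newly come to control Meridian.
Jonas holds 76% of Selkirk, so Jonas controls Selkirk.
Jonas and Selkirk together hold 69% + 10% = 79% of Northlake, so Jonas controls Northlake.
Neither Jonas nor any entity Jonas controls holds any voting interest in Meridian.
So before the transaction, Jonas does not control Meridian.
After the purchase, Jonas holds 83% of Meridian directly, and Cinder's stake falls to 17%.
Jonas holds 83% of Meridian, so Jonas controls Meridian.
Jonas did not control Meridian before and does after, so the clause is triggered.

Yes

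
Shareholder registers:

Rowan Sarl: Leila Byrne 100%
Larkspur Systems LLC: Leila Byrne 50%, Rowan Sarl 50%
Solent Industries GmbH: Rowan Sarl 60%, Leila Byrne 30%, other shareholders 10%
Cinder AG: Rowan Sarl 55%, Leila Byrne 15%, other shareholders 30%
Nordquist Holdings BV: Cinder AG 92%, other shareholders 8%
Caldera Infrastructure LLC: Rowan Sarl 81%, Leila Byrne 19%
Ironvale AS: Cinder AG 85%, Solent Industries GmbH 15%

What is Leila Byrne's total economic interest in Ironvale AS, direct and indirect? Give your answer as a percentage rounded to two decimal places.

73.00%

Leila reaches Ironvale along 4 paths.
Via Rowan → Cinder: 100% × 55% × 85% = 46.75%.
Via Cinder: 15% × 85% = 12.75%.
Via Rowan → Solent: 100% × 60% × 15% = 9%.
Via Solent: 30% × 15% = 4.5%.
Total: 46.75% + 12.75% + 9% + 4.5% = 73%.
Rounded: 73.00%.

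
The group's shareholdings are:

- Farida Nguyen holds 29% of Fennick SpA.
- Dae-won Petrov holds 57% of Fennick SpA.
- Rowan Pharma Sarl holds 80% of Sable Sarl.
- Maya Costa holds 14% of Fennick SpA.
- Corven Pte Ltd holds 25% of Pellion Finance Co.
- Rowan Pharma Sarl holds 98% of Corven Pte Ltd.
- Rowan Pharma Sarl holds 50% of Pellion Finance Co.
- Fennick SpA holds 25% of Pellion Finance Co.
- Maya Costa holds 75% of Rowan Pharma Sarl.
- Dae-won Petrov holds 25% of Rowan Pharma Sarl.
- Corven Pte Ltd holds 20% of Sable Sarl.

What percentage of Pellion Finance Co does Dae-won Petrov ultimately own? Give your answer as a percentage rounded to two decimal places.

32.88%

Dae-won reaches Pellion along 3 paths.
Via Rowan → Corven: 25% × 98% × 25% = 6.125%.
Via Fennick: 57% × 25% = 14.25%.
Via Rowan: 25% × 50% = 12.5%.
Total: 6.125% + 14.25% + 12.5% = 32.875%.
Rounded: 32.88%.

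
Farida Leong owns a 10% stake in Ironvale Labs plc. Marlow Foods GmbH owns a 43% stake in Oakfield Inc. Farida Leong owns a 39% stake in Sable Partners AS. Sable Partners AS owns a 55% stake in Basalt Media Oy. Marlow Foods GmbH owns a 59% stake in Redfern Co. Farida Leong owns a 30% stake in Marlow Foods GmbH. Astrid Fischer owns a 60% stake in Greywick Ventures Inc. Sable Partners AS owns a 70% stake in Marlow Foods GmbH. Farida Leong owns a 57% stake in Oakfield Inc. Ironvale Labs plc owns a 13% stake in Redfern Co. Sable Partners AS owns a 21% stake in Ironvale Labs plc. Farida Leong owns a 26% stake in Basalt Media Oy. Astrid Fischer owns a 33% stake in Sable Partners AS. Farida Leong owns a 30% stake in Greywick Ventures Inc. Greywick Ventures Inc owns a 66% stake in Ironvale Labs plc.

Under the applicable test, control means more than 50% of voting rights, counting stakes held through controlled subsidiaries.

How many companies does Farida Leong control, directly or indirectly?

1

Farida holds 57% of Oakfield, so Farida controls Oakfield.
No other company's threshold is met.
Farida controls 1 company.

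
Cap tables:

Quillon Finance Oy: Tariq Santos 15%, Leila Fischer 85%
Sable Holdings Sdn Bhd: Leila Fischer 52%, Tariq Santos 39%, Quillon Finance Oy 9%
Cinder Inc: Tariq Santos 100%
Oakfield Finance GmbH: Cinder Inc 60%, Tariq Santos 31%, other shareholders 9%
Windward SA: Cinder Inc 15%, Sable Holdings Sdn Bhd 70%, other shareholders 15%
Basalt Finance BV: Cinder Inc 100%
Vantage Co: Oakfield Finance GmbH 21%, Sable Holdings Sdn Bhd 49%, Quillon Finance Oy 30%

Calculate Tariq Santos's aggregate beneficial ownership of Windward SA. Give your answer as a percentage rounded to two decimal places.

43.25%

Tariq reaches Windward along 3 paths.
Via Cinder: 100% × 15% = 15%.
Via Sable: 39% × 70% = 27.3%.
Via Quillon → Sable: 15% × 9% × 70% = 0.945%.
Total: 15% + 27.3% + 0.945% = 43.245%.
Rounded: 43.25%.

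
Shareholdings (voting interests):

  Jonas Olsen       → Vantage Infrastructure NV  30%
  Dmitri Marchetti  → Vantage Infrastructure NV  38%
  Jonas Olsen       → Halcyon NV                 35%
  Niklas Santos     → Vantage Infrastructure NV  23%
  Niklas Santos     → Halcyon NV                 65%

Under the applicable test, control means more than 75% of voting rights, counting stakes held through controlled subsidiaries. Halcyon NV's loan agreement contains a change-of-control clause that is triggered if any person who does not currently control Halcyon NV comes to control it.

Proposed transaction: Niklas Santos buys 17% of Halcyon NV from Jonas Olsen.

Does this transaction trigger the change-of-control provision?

Yes

The purchase adds only to Niklas's holdings (Jonas's stake shrinks), so Niklas is the only person who could newly come to control Halcyon.
Niklas's largest direct stake is 65% in Halcyon, which does not meet the threshold, so Niklas controls no company.
In Halcyon, Niklas's side holds only 65%, not > 75%.
So before the transaction, Niklas does not control Halcyon.
After the purchase, Niklas's direct stake in Halcyon rises to 65% + 17% = 82%, and Jonas's stake falls to 18%.
Niklas holds 82% of Halcyon, so Niklas controls Halcyon.
Niklas did not control Halcyon before and does after, so the clause is triggered.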